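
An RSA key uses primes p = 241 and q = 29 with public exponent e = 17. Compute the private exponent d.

φ(n) = (p−1)(q−1) = 240·28 = 6720.
Need d with 17·d ≡ 1 (mod 6720). Apply the extended Euclidean algorithm:
6720 = 395×17 + 5
17 = 3×5 + 2
5 = 2×2 + 1
2 = 2×1 + 0
Back-substitute:
1 = 5 − 2·2
1 = −2·17 + 7·5
1 = 7·6720 − 2767·17
So 17·(-2767) ≡ 1 (mod 6720), hence d ≡ -2767 ≡ 3953 (mod 6720).

3953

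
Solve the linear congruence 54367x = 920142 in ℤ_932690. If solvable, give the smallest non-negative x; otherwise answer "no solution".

First find gcd(54367, 932690):
932690 = 17×54367 + 8451
54367 = 6×8451 + 3661
8451 = 2×3661 + 1129
3661 = 3×1129 + 274
1129 = 4×274 + 33
274 = 8×33 + 10
33 = 3×10 + 3
10 = 3×3 + 1
3 = 3×1 + 0
gcd = 1, so a unique solution mod 932690 exists.
Back-substitute for the Bézout coefficients:
1 = 10 − 3·3
1 = −3·33 + 10·10
1 = 10·274 − 83·33
1 = −83·1129 + 342·274
1 = 342·3661 − 1109·1129
1 = −1109·8451 + 2560·3661
1 = 2560·54367 − 16469·8451
1 = −16469·932690 + 282533·54367
So 54367·(282533) ≡ 1 (mod 932690), giving 54367⁻¹ ≡ 282533.
x ≡ 54367⁻¹·920142 ≡ 282533·920142 ≡ 863296 (mod 932690).

863296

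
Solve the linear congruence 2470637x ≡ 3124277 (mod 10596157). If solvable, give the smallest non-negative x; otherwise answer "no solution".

First find gcd(2470637, 10596157):
10596157 = 4*2470637 + 713609
2470637 = 3*713609 + 329810
713609 = 2*329810 + 53989
329810 = 6*53989 + 5876
53989 = 9*5876 + 1105
5876 = 5*1105 + 351
1105 = 3*351 + 52
351 = 6*52 + 39
52 = 1*39 + 13
39 = 3*13 + 0
gcd = 13 and 13 | 3124277, so solutions exist. Divide through by 13: 190049x ≡ 240329 (mod 815089).
Now find 190049⁻¹ mod 815089:
815089 = 4·190049 + 54893
190049 = 3·54893 + 25370
54893 = 2·25370 + 4153
25370 = 6·4153 + 452
4153 = 9·452 + 85
452 = 5·85 + 27
85 = 3·27 + 4
27 = 6·4 + 3
4 = 1·3 + 1
3 = 3·1 + 0
Back-substitute:
1 = 4 − 3
1 = −27 + 7·4
1 = 7·85 − 22·27
1 = −22·452 + 117·85
1 = 117·4153 − 1075·452
1 = −1075·25370 + 6567·4153
1 = 6567·54893 − 14209·25370
1 = −14209·190049 + 49194·54893
1 = 49194·815089 − 210985·190049
So 190049·(-210985) ≡ 1 (mod 815089), i.e. 190049⁻¹ ≡ 604104.
Then x ≡ 604104·240329 ≡ 57536 (mod 815089); the smallest non-negative solution is x = 57536.

57536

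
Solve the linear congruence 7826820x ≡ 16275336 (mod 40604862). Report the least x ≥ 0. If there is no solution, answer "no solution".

First find gcd(7826820, 40604862):
40604862 = 5·7826820 + 1470762
7826820 = 5·1470762 + 473010
1470762 = 3·473010 + 51732
473010 = 9·51732 + 7422
51732 = 6·7422 + 7200
7422 = 1·7200 + 222
7200 = 32·222 + 96
222 = 2·96 + 30
96 = 3·30 + 6
30 = 5·6 + 0
gcd = 6 and 6 | 16275336, so solutions exist. Divide through by 6: 1304470x ≡ 2712556 (mod 6767477).
Now find 1304470⁻¹ mod 6767477:
6767477 = 5×1304470 + 245127
1304470 = 5×245127 + 78835
245127 = 3×78835 + 8622
78835 = 9×8622 + 1237
8622 = 6×1237 + 1200
1237 = 1×1200 + 37
1200 = 32×37 + 16
37 = 2×16 + 5
16 = 3×5 + 1
5 = 5×1 + 0
Back-substitute:
1 = 16 − 3·5
1 = −3·37 + 7·16
1 = 7·1200 − 227·37
1 = −227·1237 + 234·1200
1 = 234·8622 − 1631·1237
1 = −1631·78835 + 14913·8622
1 = 14913·245127 − 46370·78835
1 = −46370·1304470 + 246763·245127
1 = 246763·6767477 − 1280185·1304470
So 1304470·(-1280185) ≡ 1 (mod 6767477), i.e. 1304470⁻¹ ≡ 5487292.
Then x ≡ 5487292·2712556 ≡ 1667719 (mod 6767477); the smallest non-negative solution is x = 1667719.

1667719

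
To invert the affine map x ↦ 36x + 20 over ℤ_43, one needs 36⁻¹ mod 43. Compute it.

6

Run Euclid on (43, 36):
43 = 1*36 + 7
36 = 5*7 + 1
7 = 7*1 + 0
The gcd is 1. Working backward:
1 = 36 − 5·7
1 = −5·43 + 6·36
So 36·6 ≡ 1 (mod 43).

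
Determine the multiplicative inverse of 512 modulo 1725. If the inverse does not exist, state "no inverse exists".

1223

gcd(1725, 512) by repeated division:
1725 = 3×512 + 189
512 = 2×189 + 134
189 = 1×134 + 55
134 = 2×55 + 24
55 = 2×24 + 7
24 = 3×7 + 3
7 = 2×3 + 1
3 = 3×1 + 0
Since gcd(512, 1725) = 1, back-substitute to write 1 as a combination:
1 = 7 − 2·3
1 = −2·24 + 7·7
1 = 7·55 − 16·24
1 = −16·134 + 39·55
1 = 39·189 − 55·134
1 = −55·512 + 149·189
1 = 149·1725 − 502·512
So 512·(-502) ≡ 1 (mod 1725), and -502 ≡ 1223 (mod 1725).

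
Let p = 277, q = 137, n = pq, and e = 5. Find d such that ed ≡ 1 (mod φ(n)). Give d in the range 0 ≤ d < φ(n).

φ(n) = (p−1)(q−1) = 276·136 = 37536.
Need d with 5·d ≡ 1 (mod 37536). Apply the extended Euclidean algorithm:
37536 = 7507×5 + 1
5 = 5×1 + 0
Back-substitute:
1 = 37536 − 7507·5
So 5·(-7507) ≡ 1 (mod 37536), hence d ≡ -7507 ≡ 30029 (mod 37536).

30029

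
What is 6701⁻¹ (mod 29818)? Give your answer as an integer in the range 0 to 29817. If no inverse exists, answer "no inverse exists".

Apply the Euclidean algorithm to 29818 and 6701:
29818 = 4·6701 + 3014
6701 = 2·3014 + 673
3014 = 4·673 + 322
673 = 2·322 + 29
322 = 11·29 + 3
29 = 9·3 + 2
3 = 1·2 + 1
2 = 2·1 + 0
gcd = 1, so the inverse exists. Back-substitute:
1 = 3 − 2
1 = −29 + 10·3
1 = 10·322 − 111·29
1 = −111·673 + 232·322
1 = 232·3014 − 1039·673
1 = −1039·6701 + 2310·3014
1 = 2310·29818 − 10279·6701
Thus 6701·(-10279) ≡ 1 (mod 29818); reducing, -10279 mod 29818 = 19539.

19539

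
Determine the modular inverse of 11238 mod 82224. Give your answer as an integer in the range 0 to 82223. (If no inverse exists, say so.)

Euclidean algorithm on 82224, 11238:
82224 = 7×11238 + 3558
11238 = 3×3558 + 564
3558 = 6×564 + 174
564 = 3×174 + 42
174 = 4×42 + 6
42 = 7×6 + 0
Since gcd = 6 > 1, 11238 is not a unit mod 82224.

no inverse exists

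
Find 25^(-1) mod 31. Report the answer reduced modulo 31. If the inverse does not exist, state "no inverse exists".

5

Apply the Euclidean algorithm to 31 and 25:
31 = 1·25 + 6
25 = 4·6 + 1
6 = 6·1 + 0
The gcd is 1. Working backward:
1 = 25 − 4·6
1 = −4·31 + 5·25
So 25·5 ≡ 1 (mod 31).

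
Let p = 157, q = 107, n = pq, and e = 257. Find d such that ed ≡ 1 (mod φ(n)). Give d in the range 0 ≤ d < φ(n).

φ(n) = (p−1)(q−1) = 156·106 = 16536.
Need d with 257·d ≡ 1 (mod 16536). Apply the extended Euclidean algorithm:
16536 = 64*257 + 88
257 = 2*88 + 81
88 = 1*81 + 7
81 = 11*7 + 4
7 = 1*4 + 3
4 = 1*3 + 1
3 = 3*1 + 0
Back-substitute:
1 = 4 − 3
1 = −7 + 2·4
1 = 2·81 − 23·7
1 = −23·88 + 25·81
1 = 25·257 − 73·88
1 = −73·16536 + 4697·257
So 257·4697 ≡ 1 (mod 16536), hence d = 4697.

4697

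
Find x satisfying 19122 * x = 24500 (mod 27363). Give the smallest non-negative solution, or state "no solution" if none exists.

gcd(19122, 27363):
27363 = 1·19122 + 8241
19122 = 2·8241 + 2640
8241 = 3·2640 + 321
2640 = 8·321 + 72
321 = 4·72 + 33
72 = 2·33 + 6
33 = 5·6 + 3
6 = 2·3 + 0
gcd = 3, but 3 ∤ 24500, so the congruence has no solution.

no solution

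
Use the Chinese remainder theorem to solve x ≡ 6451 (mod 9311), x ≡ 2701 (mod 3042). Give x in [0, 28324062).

22017655

Write x = 6451 + 9311·k. Then 9311·k ≡ 2701 − 6451 ≡ 2334 (mod 3042).
Need 9311⁻¹ mod 3042. Extended Euclid on (3042, 185):
3042 = 16·185 + 82
185 = 2·82 + 21
82 = 3·21 + 19
21 = 1·19 + 2
19 = 9·2 + 1
2 = 2·1 + 0
Back-substitute:
1 = 19 − 9·2
1 = −9·21 + 10·19
1 = 10·82 − 39·21
1 = −39·185 + 88·82
1 = 88·3042 − 1447·185
9311⁻¹ ≡ 1595 (mod 3042), so k ≡ 1595·2334 ≡ 2364 (mod 3042).
x = 6451 + 9311·2364 = 22017655.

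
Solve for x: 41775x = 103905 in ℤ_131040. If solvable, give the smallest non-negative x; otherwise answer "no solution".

4623

First find gcd(41775, 131040):
131040 = 3×41775 + 5715
41775 = 7×5715 + 1770
5715 = 3×1770 + 405
1770 = 4×405 + 150
405 = 2×150 + 105
150 = 1×105 + 45
105 = 2×45 + 15
45 = 3×15 + 0
gcd = 15 and 15 | 103905, so solutions exist. Divide through by 15: 2785x ≡ 6927 (mod 8736).
Now find 2785⁻¹ mod 8736:
8736 = 3·2785 + 381
2785 = 7·381 + 118
381 = 3·118 + 27
118 = 4·27 + 10
27 = 2·10 + 7
10 = 1·7 + 3
7 = 2·3 + 1
3 = 3·1 + 0
Back-substitute:
1 = 7 − 2·3
1 = −2·10 + 3·7
1 = 3·27 − 8·10
1 = −8·118 + 35·27
1 = 35·381 − 113·118
1 = −113·2785 + 826·381
1 = 826·8736 − 2591·2785
So 2785·(-2591) ≡ 1 (mod 8736), i.e. 2785⁻¹ ≡ 6145.
Then x ≡ 6145·6927 ≡ 4623 (mod 8736); the smallest non-negative solution is x = 4623.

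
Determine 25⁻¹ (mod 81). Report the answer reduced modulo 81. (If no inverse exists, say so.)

gcd(81, 25) by repeated division:
81 = 3×25 + 6
25 = 4×6 + 1
6 = 6×1 + 0
Since gcd(25, 81) = 1, back-substitute to write 1 as a combination:
1 = 25 − 4·6
1 = −4·81 + 13·25
So 25·13 ≡ 1 (mod 81).

13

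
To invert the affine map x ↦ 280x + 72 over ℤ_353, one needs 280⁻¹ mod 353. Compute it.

29

Run Euclid on (353, 280):
353 = 1×280 + 73
280 = 3×73 + 61
73 = 1×61 + 12
61 = 5×12 + 1
12 = 12×1 + 0
gcd = 1, so the inverse exists. Back-substitute:
1 = 61 − 5·12
1 = −5·73 + 6·61
1 = 6·280 − 23·73
1 = −23·353 + 29·280
So 280·29 ≡ 1 (mod 353).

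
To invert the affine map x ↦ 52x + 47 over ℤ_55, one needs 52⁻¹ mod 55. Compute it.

18

Run Euclid on (55, 52):
55 = 1*52 + 3
52 = 17*3 + 1
3 = 3*1 + 0
gcd = 1, so the inverse exists. Back-substitute:
1 = 52 − 17·3
1 = −17·55 + 18·52
So 52·18 ≡ 1 (mod 55).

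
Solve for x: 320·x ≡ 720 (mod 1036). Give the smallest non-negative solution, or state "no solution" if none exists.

67

First find gcd(320, 1036):
1036 = 3*320 + 76
320 = 4*76 + 16
76 = 4*16 + 12
16 = 1*12 + 4
12 = 3*4 + 0
gcd = 4 and 4 | 720, so solutions exist. Divide through by 4: 80x ≡ 180 (mod 259).
Now find 80⁻¹ mod 259:
259 = 3×80 + 19
80 = 4×19 + 4
19 = 4×4 + 3
4 = 1×3 + 1
3 = 3×1 + 0
Back-substitute:
1 = 4 − 3
1 = −19 + 5·4
1 = 5·80 − 21·19
1 = −21·259 + 68·80
So 80⁻¹ ≡ 68 (mod 259).
Then x ≡ 68·180 ≡ 67 (mod 259); the smallest non-negative solution is x = 67.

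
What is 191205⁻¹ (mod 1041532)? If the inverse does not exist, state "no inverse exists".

46993

Apply the Euclidean algorithm to 1041532 and 191205:
1041532 = 5×191205 + 85507
191205 = 2×85507 + 20191
85507 = 4×20191 + 4743
20191 = 4×4743 + 1219
4743 = 3×1219 + 1086
1219 = 1×1086 + 133
1086 = 8×133 + 22
133 = 6×22 + 1
22 = 22×1 + 0
gcd = 1, so the inverse exists. Back-substitute:
1 = 133 − 6·22
1 = −6·1086 + 49·133
1 = 49·1219 − 55·1086
1 = −55·4743 + 214·1219
1 = 214·20191 − 911·4743
1 = −911·85507 + 3858·20191
1 = 3858·191205 − 8627·85507
1 = −8627·1041532 + 46993·191205
So 191205·46993 ≡ 1 (mod 1041532).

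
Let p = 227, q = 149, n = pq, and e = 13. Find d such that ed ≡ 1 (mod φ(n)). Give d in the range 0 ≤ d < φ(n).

2573

φ(n) = (p−1)(q−1) = 226·148 = 33448.
Need d with 13·d ≡ 1 (mod 33448). Apply the extended Euclidean algorithm:
33448 = 2572×13 + 12
13 = 1×12 + 1
12 = 12×1 + 0
Back-substitute:
1 = 13 − 12
1 = −33448 + 2573·13
So 13·2573 ≡ 1 (mod 33448), hence d = 2573.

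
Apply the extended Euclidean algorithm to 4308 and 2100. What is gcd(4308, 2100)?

Apply Euclid's algorithm to 4308 and 2100:
4308 = 2×2100 + 108
2100 = 19×108 + 48
108 = 2×48 + 12
48 = 4×12 + 0
gcd(4308, 2100) = 12.
Back-substituting:
12 = 108 − 2·48
12 = −2·2100 + 39·108
12 = 39·4308 − 80·2100
So 12 = (39)·4308 + (-80)·2100.

12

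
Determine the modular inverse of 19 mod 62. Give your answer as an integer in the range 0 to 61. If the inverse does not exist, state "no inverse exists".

Extended Euclidean algorithm:
62 = 3·19 + 5
19 = 3·5 + 4
5 = 1·4 + 1
4 = 4·1 + 0
Since gcd(19, 62) = 1, back-substitute to write 1 as a combination:
1 = 5 − 4
1 = −19 + 4·5
1 = 4·62 − 13·19
So 19·(-13) ≡ 1 (mod 62), and -13 ≡ 49 (mod 62).

49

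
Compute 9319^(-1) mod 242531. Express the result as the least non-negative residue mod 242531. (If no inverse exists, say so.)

Extended Euclidean algorithm:
242531 = 26·9319 + 237
9319 = 39·237 + 76
237 = 3·76 + 9
76 = 8·9 + 4
9 = 2·4 + 1
4 = 4·1 + 0
The gcd is 1. Working backward:
1 = 9 − 2·4
1 = −2·76 + 17·9
1 = 17·237 − 53·76
1 = −53·9319 + 2084·237
1 = 2084·242531 − 54237·9319
Hence 9319⁻¹ ≡ -54237 ≡ 188294 (mod 242531).

188294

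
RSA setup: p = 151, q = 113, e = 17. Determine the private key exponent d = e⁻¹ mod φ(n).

φ(n) = (p−1)(q−1) = 150·112 = 16800.
Need d with 17·d ≡ 1 (mod 16800). Apply the extended Euclidean algorithm:
16800 = 988×17 + 4
17 = 4×4 + 1
4 = 4×1 + 0
Back-substitute:
1 = 17 − 4·4
1 = −4·16800 + 3953·17
So 17·3953 ≡ 1 (mod 16800), hence d = 3953.

3953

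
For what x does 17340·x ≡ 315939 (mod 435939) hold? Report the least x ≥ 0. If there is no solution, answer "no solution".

First find gcd(17340, 435939):
435939 = 25*17340 + 2439
17340 = 7*2439 + 267
2439 = 9*267 + 36
267 = 7*36 + 15
36 = 2*15 + 6
15 = 2*6 + 3
6 = 2*3 + 0
gcd = 3 and 3 | 315939, so solutions exist. Divide through by 3: 5780x ≡ 105313 (mod 145313).
Now find 5780⁻¹ mod 145313:
145313 = 25*5780 + 813
5780 = 7*813 + 89
813 = 9*89 + 12
89 = 7*12 + 5
12 = 2*5 + 2
5 = 2*2 + 1
2 = 2*1 + 0
Back-substitute:
1 = 5 − 2·2
1 = −2·12 + 5·5
1 = 5·89 − 37·12
1 = −37·813 + 338·89
1 = 338·5780 − 2403·813
1 = −2403·145313 + 60413·5780
So 5780⁻¹ ≡ 60413 (mod 145313).
Then x ≡ 60413·105313 ≡ 35190 (mod 145313); the smallest non-negative solution is x = 35190.

35190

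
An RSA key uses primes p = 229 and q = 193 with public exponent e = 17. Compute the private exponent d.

41201

φ(n) = (p−1)(q−1) = 228·192 = 43776.
Need d with 17·d ≡ 1 (mod 43776). Apply the extended Euclidean algorithm:
43776 = 2575·17 + 1
17 = 17·1 + 0
Back-substitute:
1 = 43776 − 2575·17
So 17·(-2575) ≡ 1 (mod 43776), hence d ≡ -2575 ≡ 41201 (mod 43776).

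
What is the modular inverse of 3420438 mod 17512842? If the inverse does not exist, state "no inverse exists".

Compute gcd(3420438, 17512842):
17512842 = 5×3420438 + 410652
3420438 = 8×410652 + 135222
410652 = 3×135222 + 4986
135222 = 27×4986 + 600
4986 = 8×600 + 186
600 = 3×186 + 42
186 = 4×42 + 18
42 = 2×18 + 6
18 = 3×6 + 0
Since gcd = 6 > 1, 3420438 is not a unit mod 17512842.

no inverse exists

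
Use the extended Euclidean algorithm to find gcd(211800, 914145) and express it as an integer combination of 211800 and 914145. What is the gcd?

15

Apply Euclid's algorithm to 914145 and 211800:
914145 = 4*211800 + 66945
211800 = 3*66945 + 10965
66945 = 6*10965 + 1155
10965 = 9*1155 + 570
1155 = 2*570 + 15
570 = 38*15 + 0
gcd(211800, 914145) = 15.
Working backward:
15 = 1155 − 2·570
15 = −2·10965 + 19·1155
15 = 19·66945 − 116·10965
15 = −116·211800 + 367·66945
15 = 367·914145 − 1584·211800
So 15 = (367)·914145 + (-1584)·211800.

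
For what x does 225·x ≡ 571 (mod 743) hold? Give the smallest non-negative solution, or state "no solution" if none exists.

95

First find gcd(225, 743):
743 = 3*225 + 68
225 = 3*68 + 21
68 = 3*21 + 5
21 = 4*5 + 1
5 = 5*1 + 0
gcd = 1, so a unique solution mod 743 exists.
Back-substitute for the Bézout coefficients:
1 = 21 − 4·5
1 = −4·68 + 13·21
1 = 13·225 − 43·68
1 = −43·743 + 142·225
So 225·(142) ≡ 1 (mod 743), giving 225⁻¹ ≡ 142.
x ≡ 225⁻¹·571 ≡ 142·571 ≡ 95 (mod 743).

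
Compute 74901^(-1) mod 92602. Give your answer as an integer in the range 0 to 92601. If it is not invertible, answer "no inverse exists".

16997

Apply the Euclidean algorithm to 92602 and 74901:
92602 = 1*74901 + 17701
74901 = 4*17701 + 4097
17701 = 4*4097 + 1313
4097 = 3*1313 + 158
1313 = 8*158 + 49
158 = 3*49 + 11
49 = 4*11 + 5
11 = 2*5 + 1
5 = 5*1 + 0
The gcd is 1. Working backward:
1 = 11 − 2·5
1 = −2·49 + 9·11
1 = 9·158 − 29·49
1 = −29·1313 + 241·158
1 = 241·4097 − 752·1313
1 = −752·17701 + 3249·4097
1 = 3249·74901 − 13748·17701
1 = −13748·92602 + 16997·74901
So 74901·16997 ≡ 1 (mod 92602).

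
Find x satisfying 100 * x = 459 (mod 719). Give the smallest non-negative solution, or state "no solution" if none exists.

285

First find gcd(100, 719):
719 = 7*100 + 19
100 = 5*19 + 5
19 = 3*5 + 4
5 = 1*4 + 1
4 = 4*1 + 0
gcd = 1, so a unique solution mod 719 exists.
Back-substitute for the Bézout coefficients:
1 = 5 − 4
1 = −19 + 4·5
1 = 4·100 − 21·19
1 = −21·719 + 151·100
So 100·(151) ≡ 1 (mod 719), giving 100⁻¹ ≡ 151.
x ≡ 100⁻¹·459 ≡ 151·459 ≡ 285 (mod 719).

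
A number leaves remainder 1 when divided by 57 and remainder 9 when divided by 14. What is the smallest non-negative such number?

457

Write x = 1 + 57·k. Then 57·k ≡ 9 − 1 ≡ 8 (mod 14).
Need 57⁻¹ mod 14. Extended Euclid on (14, 1):
14 = 14·1 + 0
57⁻¹ ≡ 1 (mod 14), so k ≡ 1·8 ≡ 8 (mod 14).
x = 1 + 57·8 = 457.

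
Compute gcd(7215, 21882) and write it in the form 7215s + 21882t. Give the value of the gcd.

Euclidean algorithm:
21882 = 3×7215 + 237
7215 = 30×237 + 105
237 = 2×105 + 27
105 = 3×27 + 24
27 = 1×24 + 3
24 = 8×3 + 0
gcd(7215, 21882) = 3.
Working backward:
3 = 27 − 24
3 = −105 + 4·27
3 = 4·237 − 9·105
3 = −9·7215 + 274·237
3 = 274·21882 − 831·7215
So 3 = (274)·21882 + (-831)·7215.

3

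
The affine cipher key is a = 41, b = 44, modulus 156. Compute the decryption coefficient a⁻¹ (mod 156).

137

gcd(156, 41) by repeated division:
156 = 3*41 + 33
41 = 1*33 + 8
33 = 4*8 + 1
8 = 8*1 + 0
Since gcd(41, 156) = 1, back-substitute to write 1 as a combination:
1 = 33 − 4·8
1 = −4·41 + 5·33
1 = 5·156 − 19·41
Hence 41⁻¹ ≡ -19 ≡ 137 (mod 156).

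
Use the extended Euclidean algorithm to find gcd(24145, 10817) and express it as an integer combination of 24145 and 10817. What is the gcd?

1

Euclidean algorithm:
24145 = 2*10817 + 2511
10817 = 4*2511 + 773
2511 = 3*773 + 192
773 = 4*192 + 5
192 = 38*5 + 2
5 = 2*2 + 1
2 = 2*1 + 0
gcd(24145, 10817) = 1.
Express as a combination:
1 = 5 − 2·2
1 = −2·192 + 77·5
1 = 77·773 − 310·192
1 = −310·2511 + 1007·773
1 = 1007·10817 − 4338·2511
1 = −4338·24145 + 9683·10817
So 1 = (-4338)·24145 + (9683)·10817.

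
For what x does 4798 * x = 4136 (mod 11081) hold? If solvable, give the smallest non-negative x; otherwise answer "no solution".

First find gcd(4798, 11081):
11081 = 2*4798 + 1485
4798 = 3*1485 + 343
1485 = 4*343 + 113
343 = 3*113 + 4
113 = 28*4 + 1
4 = 4*1 + 0
gcd = 1, so a unique solution mod 11081 exists.
Back-substitute for the Bézout coefficients:
1 = 113 − 28·4
1 = −28·343 + 85·113
1 = 85·1485 − 368·343
1 = −368·4798 + 1189·1485
1 = 1189·11081 − 2746·4798
So 4798·(-2746) ≡ 1 (mod 11081), giving 4798⁻¹ ≡ 8335.
x ≡ 4798⁻¹·4136 ≡ 8335·4136 ≡ 569 (mod 11081).

569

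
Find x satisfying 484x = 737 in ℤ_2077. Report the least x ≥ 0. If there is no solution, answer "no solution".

804

First find gcd(484, 2077):
2077 = 4·484 + 141
484 = 3·141 + 61
141 = 2·61 + 19
61 = 3·19 + 4
19 = 4·4 + 3
4 = 1·3 + 1
3 = 3·1 + 0
gcd = 1, so a unique solution mod 2077 exists.
Back-substitute for the Bézout coefficients:
1 = 4 − 3
1 = −19 + 5·4
1 = 5·61 − 16·19
1 = −16·141 + 37·61
1 = 37·484 − 127·141
1 = −127·2077 + 545·484
So 484·(545) ≡ 1 (mod 2077), giving 484⁻¹ ≡ 545.
x ≡ 484⁻¹·737 ≡ 545·737 ≡ 804 (mod 2077).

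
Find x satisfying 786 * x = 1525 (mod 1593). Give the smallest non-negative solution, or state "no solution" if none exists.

gcd(786, 1593):
1593 = 2×786 + 21
786 = 37×21 + 9
21 = 2×9 + 3
9 = 3×3 + 0
gcd = 3, but 3 ∤ 1525, so the congruence has no solution.

no solution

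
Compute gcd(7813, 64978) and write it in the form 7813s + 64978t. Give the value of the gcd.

1

Repeated division:
64978 = 8×7813 + 2474
7813 = 3×2474 + 391
2474 = 6×391 + 128
391 = 3×128 + 7
128 = 18×7 + 2
7 = 3×2 + 1
2 = 2×1 + 0
gcd(7813, 64978) = 1.
Back-substituting:
1 = 7 − 3·2
1 = −3·128 + 55·7
1 = 55·391 − 168·128
1 = −168·2474 + 1063·391
1 = 1063·7813 − 3357·2474
1 = −3357·64978 + 27919·7813
So 1 = (-3357)·64978 + (27919)·7813.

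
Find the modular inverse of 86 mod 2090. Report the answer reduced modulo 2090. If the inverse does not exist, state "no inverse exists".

no inverse exists

Compute gcd(86, 2090):
2090 = 24×86 + 26
86 = 3×26 + 8
26 = 3×8 + 2
8 = 4×2 + 0
The gcd is 2, not 1, hence no inverse exists.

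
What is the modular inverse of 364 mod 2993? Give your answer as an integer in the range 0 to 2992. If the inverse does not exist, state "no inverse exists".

Extended Euclidean algorithm:
2993 = 8*364 + 81
364 = 4*81 + 40
81 = 2*40 + 1
40 = 40*1 + 0
The gcd is 1. Working backward:
1 = 81 − 2·40
1 = −2·364 + 9·81
1 = 9·2993 − 74·364
Thus 364·(-74) ≡ 1 (mod 2993); reducing, -74 mod 2993 = 2919.

2919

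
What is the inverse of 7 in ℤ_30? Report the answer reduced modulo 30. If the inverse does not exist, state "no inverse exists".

Run Euclid on (30, 7):
30 = 4×7 + 2
7 = 3×2 + 1
2 = 2×1 + 0
The gcd is 1. Working backward:
1 = 7 − 3·2
1 = −3·30 + 13·7
So 7·13 ≡ 1 (mod 30).

13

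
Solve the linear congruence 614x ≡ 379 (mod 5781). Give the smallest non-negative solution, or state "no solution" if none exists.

First find gcd(614, 5781):
5781 = 9·614 + 255
614 = 2·255 + 104
255 = 2·104 + 47
104 = 2·47 + 10
47 = 4·10 + 7
10 = 1·7 + 3
7 = 2·3 + 1
3 = 3·1 + 0
gcd = 1, so a unique solution mod 5781 exists.
Back-substitute for the Bézout coefficients:
1 = 7 − 2·3
1 = −2·10 + 3·7
1 = 3·47 − 14·10
1 = −14·104 + 31·47
1 = 31·255 − 76·104
1 = −76·614 + 183·255
1 = 183·5781 − 1723·614
So 614·(-1723) ≡ 1 (mod 5781), giving 614⁻¹ ≡ 4058.
x ≡ 614⁻¹·379 ≡ 4058·379 ≡ 236 (mod 5781).

236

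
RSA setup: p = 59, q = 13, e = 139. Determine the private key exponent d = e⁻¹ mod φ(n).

φ(n) = (p−1)(q−1) = 58·12 = 696.
Need d with 139·d ≡ 1 (mod 696). Apply the extended Euclidean algorithm:
696 = 5*139 + 1
139 = 139*1 + 0
Back-substitute:
1 = 696 − 5·139
So 139·(-5) ≡ 1 (mod 696), hence d ≡ -5 ≡ 691 (mod 696).

691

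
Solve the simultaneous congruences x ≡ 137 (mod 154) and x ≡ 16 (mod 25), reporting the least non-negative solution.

Write x = 137 + 154·k. Then 154·k ≡ 16 − 137 ≡ 4 (mod 25).
Need 154⁻¹ mod 25. Extended Euclid on (25, 4):
25 = 6*4 + 1
4 = 4*1 + 0
Back-substitute:
1 = 25 − 6·4
154⁻¹ ≡ 19 (mod 25), so k ≡ 19·4 ≡ 1 (mod 25).
x = 137 + 154·1 = 291.

291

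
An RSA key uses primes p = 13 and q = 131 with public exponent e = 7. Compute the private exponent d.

φ(n) = (p−1)(q−1) = 12·130 = 1560.
Need d with 7·d ≡ 1 (mod 1560). Apply the extended Euclidean algorithm:
1560 = 222·7 + 6
7 = 1·6 + 1
6 = 6·1 + 0
Back-substitute:
1 = 7 − 6
1 = −1560 + 223·7
So 7·223 ≡ 1 (mod 1560), hence d = 223.

223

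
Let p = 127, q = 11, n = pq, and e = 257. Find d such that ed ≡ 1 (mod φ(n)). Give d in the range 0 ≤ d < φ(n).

φ(n) = (p−1)(q−1) = 126·10 = 1260.
Need d with 257·d ≡ 1 (mod 1260). Apply the extended Euclidean algorithm:
1260 = 4×257 + 232
257 = 1×232 + 25
232 = 9×25 + 7
25 = 3×7 + 4
7 = 1×4 + 3
4 = 1×3 + 1
3 = 3×1 + 0
Back-substitute:
1 = 4 − 3
1 = −7 + 2·4
1 = 2·25 − 7·7
1 = −7·232 + 65·25
1 = 65·257 − 72·232
1 = −72·1260 + 353·257
So 257·353 ≡ 1 (mod 1260), hence d = 353.

353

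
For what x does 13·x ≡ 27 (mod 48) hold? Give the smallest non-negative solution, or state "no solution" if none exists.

39

First find gcd(13, 48):
48 = 3*13 + 9
13 = 1*9 + 4
9 = 2*4 + 1
4 = 4*1 + 0
gcd = 1, so a unique solution mod 48 exists.
Back-substitute for the Bézout coefficients:
1 = 9 − 2·4
1 = −2·13 + 3·9
1 = 3·48 − 11·13
So 13·(-11) ≡ 1 (mod 48), giving 13⁻¹ ≡ 37.
x ≡ 13⁻¹·27 ≡ 37·27 ≡ 39 (mod 48).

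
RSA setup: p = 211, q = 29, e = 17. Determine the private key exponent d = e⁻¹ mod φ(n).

3113

φ(n) = (p−1)(q−1) = 210·28 = 5880.
Need d with 17·d ≡ 1 (mod 5880). Apply the extended Euclidean algorithm:
5880 = 345·17 + 15
17 = 1·15 + 2
15 = 7·2 + 1
2 = 2·1 + 0
Back-substitute:
1 = 15 − 7·2
1 = −7·17 + 8·15
1 = 8·5880 − 2767·17
So 17·(-2767) ≡ 1 (mod 5880), hence d ≡ -2767 ≡ 3113 (mod 5880).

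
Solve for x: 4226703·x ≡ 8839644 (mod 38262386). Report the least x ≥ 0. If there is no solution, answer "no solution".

32851234

First find gcd(4226703, 38262386):
38262386 = 9*4226703 + 222059
4226703 = 19*222059 + 7582
222059 = 29*7582 + 2181
7582 = 3*2181 + 1039
2181 = 2*1039 + 103
1039 = 10*103 + 9
103 = 11*9 + 4
9 = 2*4 + 1
4 = 4*1 + 0
gcd = 1, so a unique solution mod 38262386 exists.
Back-substitute for the Bézout coefficients:
1 = 9 − 2·4
1 = −2·103 + 23·9
1 = 23·1039 − 232·103
1 = −232·2181 + 487·1039
1 = 487·7582 − 1693·2181
1 = −1693·222059 + 49584·7582
1 = 49584·4226703 − 943789·222059
1 = −943789·38262386 + 8543685·4226703
So 4226703·(8543685) ≡ 1 (mod 38262386), giving 4226703⁻¹ ≡ 8543685.
x ≡ 4226703⁻¹·8839644 ≡ 8543685·8839644 ≡ 32851234 (mod 38262386).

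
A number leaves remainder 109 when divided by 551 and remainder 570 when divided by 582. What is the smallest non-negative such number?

Write x = 109 + 551·k. Then 551·k ≡ 570 − 109 ≡ 461 (mod 582).
Need 551⁻¹ mod 582. Extended Euclid on (582, 551):
582 = 1·551 + 31
551 = 17·31 + 24
31 = 1·24 + 7
24 = 3·7 + 3
7 = 2·3 + 1
3 = 3·1 + 0
Back-substitute:
1 = 7 − 2·3
1 = −2·24 + 7·7
1 = 7·31 − 9·24
1 = −9·551 + 160·31
1 = 160·582 − 169·551
551⁻¹ ≡ 413 (mod 582), so k ≡ 413·461 ≡ 79 (mod 582).
x = 109 + 551·79 = 43638.

43638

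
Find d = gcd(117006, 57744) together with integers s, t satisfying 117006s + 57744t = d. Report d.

Apply Euclid's algorithm to 117006 and 57744:
117006 = 2*57744 + 1518
57744 = 38*1518 + 60
1518 = 25*60 + 18
60 = 3*18 + 6
18 = 3*6 + 0
gcd(117006, 57744) = 6.
Back-substituting:
6 = 60 − 3·18
6 = −3·1518 + 76·60
6 = 76·57744 − 2891·1518
6 = −2891·117006 + 5858·57744
So 6 = (-2891)·117006 + (5858)·57744.

6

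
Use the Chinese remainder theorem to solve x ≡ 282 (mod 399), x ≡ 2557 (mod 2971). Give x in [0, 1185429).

730452

Write x = 282 + 399·k. Then 399·k ≡ 2557 − 282 ≡ 2275 (mod 2971).
Need 399⁻¹ mod 2971. Extended Euclid on (2971, 399):
2971 = 7·399 + 178
399 = 2·178 + 43
178 = 4·43 + 6
43 = 7·6 + 1
6 = 6·1 + 0
Back-substitute:
1 = 43 − 7·6
1 = −7·178 + 29·43
1 = 29·399 − 65·178
1 = −65·2971 + 484·399
399⁻¹ ≡ 484 (mod 2971), so k ≡ 484·2275 ≡ 1830 (mod 2971).
x = 282 + 399·1830 = 730452.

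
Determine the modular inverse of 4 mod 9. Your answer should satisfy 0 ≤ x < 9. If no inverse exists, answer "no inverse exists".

7

Apply the Euclidean algorithm to 9 and 4:
9 = 2×4 + 1
4 = 4×1 + 0
gcd = 1, so the inverse exists. Back-substitute:
1 = 9 − 2·4
Thus 4·(-2) ≡ 1 (mod 9); reducing, -2 mod 9 = 7.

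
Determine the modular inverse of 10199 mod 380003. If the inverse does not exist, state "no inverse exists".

Extended Euclidean algorithm:
380003 = 37*10199 + 2640
10199 = 3*2640 + 2279
2640 = 1*2279 + 361
2279 = 6*361 + 113
361 = 3*113 + 22
113 = 5*22 + 3
22 = 7*3 + 1
3 = 3*1 + 0
The gcd is 1. Working backward:
1 = 22 − 7·3
1 = −7·113 + 36·22
1 = 36·361 − 115·113
1 = −115·2279 + 726·361
1 = 726·2640 − 841·2279
1 = −841·10199 + 3249·2640
1 = 3249·380003 − 121054·10199
So 10199·(-121054) ≡ 1 (mod 380003), and -121054 ≡ 258949 (mod 380003).

258949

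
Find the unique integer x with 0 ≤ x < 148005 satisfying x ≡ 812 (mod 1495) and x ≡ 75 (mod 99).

83037

Write x = 812 + 1495·k. Then 1495·k ≡ 75 − 812 ≡ 55 (mod 99).
Need 1495⁻¹ mod 99. Extended Euclid on (99, 10):
99 = 9·10 + 9
10 = 1·9 + 1
9 = 9·1 + 0
Back-substitute:
1 = 10 − 9
1 = −99 + 10·10
1495⁻¹ ≡ 10 (mod 99), so k ≡ 10·55 ≡ 55 (mod 99).
x = 812 + 1495·55 = 83037.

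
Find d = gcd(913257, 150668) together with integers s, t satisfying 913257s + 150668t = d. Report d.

Apply Euclid's algorithm to 913257 and 150668:
913257 = 6·150668 + 9249
150668 = 16·9249 + 2684
9249 = 3·2684 + 1197
2684 = 2·1197 + 290
1197 = 4·290 + 37
290 = 7·37 + 31
37 = 1·31 + 6
31 = 5·6 + 1
6 = 6·1 + 0
gcd(913257, 150668) = 1.
Express as a combination:
1 = 31 − 5·6
1 = −5·37 + 6·31
1 = 6·290 − 47·37
1 = −47·1197 + 194·290
1 = 194·2684 − 435·1197
1 = −435·9249 + 1499·2684
1 = 1499·150668 − 24419·9249
1 = −24419·913257 + 148013·150668
So 1 = (-24419)·913257 + (148013)·150668.

1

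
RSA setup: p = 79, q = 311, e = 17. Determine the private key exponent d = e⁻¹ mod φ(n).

19913

φ(n) = (p−1)(q−1) = 78·310 = 24180.
Need d with 17·d ≡ 1 (mod 24180). Apply the extended Euclidean algorithm:
24180 = 1422·17 + 6
17 = 2·6 + 5
6 = 1·5 + 1
5 = 5·1 + 0
Back-substitute:
1 = 6 − 5
1 = −17 + 3·6
1 = 3·24180 − 4267·17
So 17·(-4267) ≡ 1 (mod 24180), hence d ≡ -4267 ≡ 19913 (mod 24180).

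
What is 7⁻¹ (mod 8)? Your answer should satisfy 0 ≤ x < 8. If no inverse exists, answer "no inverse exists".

Run Euclid on (8, 7):
8 = 1·7 + 1
7 = 7·1 + 0
gcd = 1, so the inverse exists. Back-substitute:
1 = 8 − 7
So 7·(-1) ≡ 1 (mod 8), and -1 ≡ 7 (mod 8).

7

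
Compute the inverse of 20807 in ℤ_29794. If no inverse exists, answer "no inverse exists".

6899

Run Euclid on (29794, 20807):
29794 = 1*20807 + 8987
20807 = 2*8987 + 2833
8987 = 3*2833 + 488
2833 = 5*488 + 393
488 = 1*393 + 95
393 = 4*95 + 13
95 = 7*13 + 4
13 = 3*4 + 1
4 = 4*1 + 0
gcd = 1, so the inverse exists. Back-substitute:
1 = 13 − 3·4
1 = −3·95 + 22·13
1 = 22·393 − 91·95
1 = −91·488 + 113·393
1 = 113·2833 − 656·488
1 = −656·8987 + 2081·2833
1 = 2081·20807 − 4818·8987
1 = −4818·29794 + 6899·20807
So 20807·6899 ≡ 1 (mod 29794).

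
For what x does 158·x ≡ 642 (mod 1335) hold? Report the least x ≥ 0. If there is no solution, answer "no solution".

First find gcd(158, 1335):
1335 = 8*158 + 71
158 = 2*71 + 16
71 = 4*16 + 7
16 = 2*7 + 2
7 = 3*2 + 1
2 = 2*1 + 0
gcd = 1, so a unique solution mod 1335 exists.
Back-substitute for the Bézout coefficients:
1 = 7 − 3·2
1 = −3·16 + 7·7
1 = 7·71 − 31·16
1 = −31·158 + 69·71
1 = 69·1335 − 583·158
So 158·(-583) ≡ 1 (mod 1335), giving 158⁻¹ ≡ 752.
x ≡ 158⁻¹·642 ≡ 752·642 ≡ 849 (mod 1335).

849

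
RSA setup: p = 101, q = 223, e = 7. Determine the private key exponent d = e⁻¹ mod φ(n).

6343

φ(n) = (p−1)(q−1) = 100·222 = 22200.
Need d with 7·d ≡ 1 (mod 22200). Apply the extended Euclidean algorithm:
22200 = 3171·7 + 3
7 = 2·3 + 1
3 = 3·1 + 0
Back-substitute:
1 = 7 − 2·3
1 = −2·22200 + 6343·7
So 7·6343 ≡ 1 (mod 22200), hence d = 6343.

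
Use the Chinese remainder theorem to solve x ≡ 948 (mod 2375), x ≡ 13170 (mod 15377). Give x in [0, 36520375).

Write x = 948 + 2375·k. Then 2375·k ≡ 13170 − 948 ≡ 12222 (mod 15377).
Need 2375⁻¹ mod 15377. Extended Euclid on (15377, 2375):
15377 = 6×2375 + 1127
2375 = 2×1127 + 121
1127 = 9×121 + 38
121 = 3×38 + 7
38 = 5×7 + 3
7 = 2×3 + 1
3 = 3×1 + 0
Back-substitute:
1 = 7 − 2·3
1 = −2·38 + 11·7
1 = 11·121 − 35·38
1 = −35·1127 + 326·121
1 = 326·2375 − 687·1127
1 = −687·15377 + 4448·2375
2375⁻¹ ≡ 4448 (mod 15377), so k ≡ 4448·12222 ≡ 5761 (mod 15377).
x = 948 + 2375·5761 = 13683323.

13683323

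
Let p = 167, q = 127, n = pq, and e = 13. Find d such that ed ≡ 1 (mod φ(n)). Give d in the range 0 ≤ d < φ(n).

φ(n) = (p−1)(q−1) = 166·126 = 20916.
Need d with 13·d ≡ 1 (mod 20916). Apply the extended Euclidean algorithm:
20916 = 1608×13 + 12
13 = 1×12 + 1
12 = 12×1 + 0
Back-substitute:
1 = 13 − 12
1 = −20916 + 1609·13
So 13·1609 ≡ 1 (mod 20916), hence d = 1609.

1609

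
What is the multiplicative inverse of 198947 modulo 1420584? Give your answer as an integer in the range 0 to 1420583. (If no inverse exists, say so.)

gcd(1420584, 198947) by repeated division:
1420584 = 7×198947 + 27955
198947 = 7×27955 + 3262
27955 = 8×3262 + 1859
3262 = 1×1859 + 1403
1859 = 1×1403 + 456
1403 = 3×456 + 35
456 = 13×35 + 1
35 = 35×1 + 0
Since gcd(198947, 1420584) = 1, back-substitute to write 1 as a combination:
1 = 456 − 13·35
1 = −13·1403 + 40·456
1 = 40·1859 − 53·1403
1 = −53·3262 + 93·1859
1 = 93·27955 − 797·3262
1 = −797·198947 + 5672·27955
1 = 5672·1420584 − 40501·198947
Thus 198947·(-40501) ≡ 1 (mod 1420584); reducing, -40501 mod 1420584 = 1380083.

1380083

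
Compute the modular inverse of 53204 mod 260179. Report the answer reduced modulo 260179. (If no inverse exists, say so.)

Run Euclid on (260179, 53204):
260179 = 4×53204 + 47363
53204 = 1×47363 + 5841
47363 = 8×5841 + 635
5841 = 9×635 + 126
635 = 5×126 + 5
126 = 25×5 + 1
5 = 5×1 + 0
gcd = 1, so the inverse exists. Back-substitute:
1 = 126 − 25·5
1 = −25·635 + 126·126
1 = 126·5841 − 1159·635
1 = −1159·47363 + 9398·5841
1 = 9398·53204 − 10557·47363
1 = −10557·260179 + 51626·53204
So 53204·51626 ≡ 1 (mod 260179).

51626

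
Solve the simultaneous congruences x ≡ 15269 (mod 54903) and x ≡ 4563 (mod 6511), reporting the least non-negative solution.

Write x = 15269 + 54903·k. Then 54903·k ≡ 4563 − 15269 ≡ 2316 (mod 6511).
Need 54903⁻¹ mod 6511. Extended Euclid on (6511, 2815):
6511 = 2*2815 + 881
2815 = 3*881 + 172
881 = 5*172 + 21
172 = 8*21 + 4
21 = 5*4 + 1
4 = 4*1 + 0
Back-substitute:
1 = 21 − 5·4
1 = −5·172 + 41·21
1 = 41·881 − 210·172
1 = −210·2815 + 671·881
1 = 671·6511 − 1552·2815
54903⁻¹ ≡ 4959 (mod 6511), so k ≡ 4959·2316 ≡ 6151 (mod 6511).
x = 15269 + 54903·6151 = 337723622.

337723622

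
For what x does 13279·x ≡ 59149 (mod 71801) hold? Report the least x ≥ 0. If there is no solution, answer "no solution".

45143

First find gcd(13279, 71801):
71801 = 5×13279 + 5406
13279 = 2×5406 + 2467
5406 = 2×2467 + 472
2467 = 5×472 + 107
472 = 4×107 + 44
107 = 2×44 + 19
44 = 2×19 + 6
19 = 3×6 + 1
6 = 6×1 + 0
gcd = 1, so a unique solution mod 71801 exists.
Back-substitute for the Bézout coefficients:
1 = 19 − 3·6
1 = −3·44 + 7·19
1 = 7·107 − 17·44
1 = −17·472 + 75·107
1 = 75·2467 − 392·472
1 = −392·5406 + 859·2467
1 = 859·13279 − 2110·5406
1 = −2110·71801 + 11409·13279
So 13279·(11409) ≡ 1 (mod 71801), giving 13279⁻¹ ≡ 11409.
x ≡ 13279⁻¹·59149 ≡ 11409·59149 ≡ 45143 (mod 71801).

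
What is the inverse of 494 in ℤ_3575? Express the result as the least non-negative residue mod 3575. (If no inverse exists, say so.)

no inverse exists

Compute gcd(494, 3575):
3575 = 7×494 + 117
494 = 4×117 + 26
117 = 4×26 + 13
26 = 2×13 + 0
Since gcd = 13 > 1, 494 is not a unit mod 3575.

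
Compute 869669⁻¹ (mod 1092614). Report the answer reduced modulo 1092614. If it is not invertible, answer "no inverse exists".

1020567

Apply the Euclidean algorithm to 1092614 and 869669:
1092614 = 1·869669 + 222945
869669 = 3·222945 + 200834
222945 = 1·200834 + 22111
200834 = 9·22111 + 1835
22111 = 12·1835 + 91
1835 = 20·91 + 15
91 = 6·15 + 1
15 = 15·1 + 0
gcd = 1, so the inverse exists. Back-substitute:
1 = 91 − 6·15
1 = −6·1835 + 121·91
1 = 121·22111 − 1458·1835
1 = −1458·200834 + 13243·22111
1 = 13243·222945 − 14701·200834
1 = −14701·869669 + 57346·222945
1 = 57346·1092614 − 72047·869669
Thus 869669·(-72047) ≡ 1 (mod 1092614); reducing, -72047 mod 1092614 = 1020567.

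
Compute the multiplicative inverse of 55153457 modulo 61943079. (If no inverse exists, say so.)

49278116

Apply the Euclidean algorithm to 61943079 and 55153457:
61943079 = 1*55153457 + 6789622
55153457 = 8*6789622 + 836481
6789622 = 8*836481 + 97774
836481 = 8*97774 + 54289
97774 = 1*54289 + 43485
54289 = 1*43485 + 10804
43485 = 4*10804 + 269
10804 = 40*269 + 44
269 = 6*44 + 5
44 = 8*5 + 4
5 = 1*4 + 1
4 = 4*1 + 0
Since gcd(55153457, 61943079) = 1, back-substitute to write 1 as a combination:
1 = 5 − 4
1 = −44 + 9·5
1 = 9·269 − 55·44
1 = −55·10804 + 2209·269
1 = 2209·43485 − 8891·10804
1 = −8891·54289 + 11100·43485
1 = 11100·97774 − 19991·54289
1 = −19991·836481 + 171028·97774
1 = 171028·6789622 − 1388215·836481
1 = −1388215·55153457 + 11276748·6789622
1 = 11276748·61943079 − 12664963·55153457
So 55153457·(-12664963) ≡ 1 (mod 61943079), and -12664963 ≡ 49278116 (mod 61943079).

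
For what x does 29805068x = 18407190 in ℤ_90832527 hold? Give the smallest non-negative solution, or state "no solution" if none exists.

First find gcd(29805068, 90832527):
90832527 = 3·29805068 + 1417323
29805068 = 21·1417323 + 41285
1417323 = 34·41285 + 13633
41285 = 3·13633 + 386
13633 = 35·386 + 123
386 = 3·123 + 17
123 = 7·17 + 4
17 = 4·4 + 1
4 = 4·1 + 0
gcd = 1, so a unique solution mod 90832527 exists.
Back-substitute for the Bézout coefficients:
1 = 17 − 4·4
1 = −4·123 + 29·17
1 = 29·386 − 91·123
1 = −91·13633 + 3214·386
1 = 3214·41285 − 9733·13633
1 = −9733·1417323 + 334136·41285
1 = 334136·29805068 − 7026589·1417323
1 = −7026589·90832527 + 21413903·29805068
So 29805068·(21413903) ≡ 1 (mod 90832527), giving 29805068⁻¹ ≡ 21413903.
x ≡ 29805068⁻¹·18407190 ≡ 21413903·18407190 ≡ 31930476 (mod 90832527).

31930476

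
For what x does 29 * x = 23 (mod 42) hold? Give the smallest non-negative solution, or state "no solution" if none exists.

First find gcd(29, 42):
42 = 1·29 + 13
29 = 2·13 + 3
13 = 4·3 + 1
3 = 3·1 + 0
gcd = 1, so a unique solution mod 42 exists.
Back-substitute for the Bézout coefficients:
1 = 13 − 4·3
1 = −4·29 + 9·13
1 = 9·42 − 13·29
So 29·(-13) ≡ 1 (mod 42), giving 29⁻¹ ≡ 29.
x ≡ 29⁻¹·23 ≡ 29·23 ≡ 37 (mod 42).

37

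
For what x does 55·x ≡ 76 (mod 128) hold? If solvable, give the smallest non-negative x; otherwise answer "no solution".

20

First find gcd(55, 128):
128 = 2*55 + 18
55 = 3*18 + 1
18 = 18*1 + 0
gcd = 1, so a unique solution mod 128 exists.
Back-substitute for the Bézout coefficients:
1 = 55 − 3·18
1 = −3·128 + 7·55
So 55·(7) ≡ 1 (mod 128), giving 55⁻¹ ≡ 7.
x ≡ 55⁻¹·76 ≡ 7·76 ≡ 20 (mod 128).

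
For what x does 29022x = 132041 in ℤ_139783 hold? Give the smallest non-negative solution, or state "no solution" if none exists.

First find gcd(29022, 139783):
139783 = 4*29022 + 23695
29022 = 1*23695 + 5327
23695 = 4*5327 + 2387
5327 = 2*2387 + 553
2387 = 4*553 + 175
553 = 3*175 + 28
175 = 6*28 + 7
28 = 4*7 + 0
gcd = 7 and 7 | 132041, so solutions exist. Divide through by 7: 4146x ≡ 18863 (mod 19969).
Now find 4146⁻¹ mod 19969:
19969 = 4×4146 + 3385
4146 = 1×3385 + 761
3385 = 4×761 + 341
761 = 2×341 + 79
341 = 4×79 + 25
79 = 3×25 + 4
25 = 6×4 + 1
4 = 4×1 + 0
Back-substitute:
1 = 25 − 6·4
1 = −6·79 + 19·25
1 = 19·341 − 82·79
1 = −82·761 + 183·341
1 = 183·3385 − 814·761
1 = −814·4146 + 997·3385
1 = 997·19969 − 4802·4146
So 4146·(-4802) ≡ 1 (mod 19969), i.e. 4146⁻¹ ≡ 15167.
Then x ≡ 15167·18863 ≡ 19227 (mod 19969); the smallest non-negative solution is x = 19227.

19227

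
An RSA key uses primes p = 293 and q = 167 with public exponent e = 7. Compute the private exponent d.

φ(n) = (p−1)(q−1) = 292·166 = 48472.
Need d with 7·d ≡ 1 (mod 48472). Apply the extended Euclidean algorithm:
48472 = 6924*7 + 4
7 = 1*4 + 3
4 = 1*3 + 1
3 = 3*1 + 0
Back-substitute:
1 = 4 − 3
1 = −7 + 2·4
1 = 2·48472 − 13849·7
So 7·(-13849) ≡ 1 (mod 48472), hence d ≡ -13849 ≡ 34623 (mod 48472).

34623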